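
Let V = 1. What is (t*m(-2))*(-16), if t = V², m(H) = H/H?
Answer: -16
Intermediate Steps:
m(H) = 1
t = 1 (t = 1² = 1)
(t*m(-2))*(-16) = (1*1)*(-16) = 1*(-16) = -16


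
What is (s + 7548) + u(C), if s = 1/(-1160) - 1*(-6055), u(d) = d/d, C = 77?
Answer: 15780639/1160 ≈ 13604.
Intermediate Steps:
u(d) = 1
s = 7023799/1160 (s = -1/1160 + 6055 = 7023799/1160 ≈ 6055.0)
(s + 7548) + u(C) = (7023799/1160 + 7548) + 1 = 15779479/1160 + 1 = 15780639/1160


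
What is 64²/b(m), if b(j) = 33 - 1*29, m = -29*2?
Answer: 1024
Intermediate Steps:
m = -58
b(j) = 4 (b(j) = 33 - 29 = 4)
64²/b(m) = 64²/4 = 4096*(¼) = 1024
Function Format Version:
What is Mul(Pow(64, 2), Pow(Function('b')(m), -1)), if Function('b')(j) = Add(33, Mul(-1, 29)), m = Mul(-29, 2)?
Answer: 1024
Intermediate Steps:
m = -58
Function('b')(j) = 4 (Function('b')(j) = Add(33, -29) = 4)
Mul(Pow(64, 2), Pow(Function('b')(m), -1)) = Mul(Pow(64, 2), Pow(4, -1)) = Mul(4096, Rational(1, 4)) = 1024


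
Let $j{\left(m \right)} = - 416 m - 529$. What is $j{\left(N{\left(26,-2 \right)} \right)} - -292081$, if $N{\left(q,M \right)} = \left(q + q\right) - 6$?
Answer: $272416$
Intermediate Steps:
$N{\left(q,M \right)} = -6 + 2 q$ ($N{\left(q,M \right)} = 2 q - 6 = -6 + 2 q$)
$j{\left(m \right)} = -529 - 416 m$
$j{\left(N{\left(26,-2 \right)} \right)} - -292081 = \left(-529 - 416 \left(-6 + 2 \cdot 26\right)\right) - -292081 = \left(-529 - 416 \left(-6 + 52\right)\right) + 292081 = \left(-529 - 19136\right) + 292081 = -19665 + 292081 = 272416$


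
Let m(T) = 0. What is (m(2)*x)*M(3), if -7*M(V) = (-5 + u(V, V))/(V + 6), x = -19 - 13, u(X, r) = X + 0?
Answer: 0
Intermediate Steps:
u(X, r) = X
x = -32
M(V) = -(-5 + V)/(7*(6 + V)) (M(V) = -(-5 + V)/(7*(V + 6)) = -(-5 + V)/(7*(6 + V)))
(m(2)*x)*M(3) = (0*(-32))*((5 - 1*3)/(7*(6 + 3))) = 0*((1/7)*(5 - 3)/9) = 0*((1/7)*(1/9)*2) = 0*(2/63) = 0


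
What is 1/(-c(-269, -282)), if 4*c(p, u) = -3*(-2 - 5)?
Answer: -4/21 ≈ -0.19048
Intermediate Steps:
c(p, u) = 21/4 (c(p, u) = (-3*(-2 - 5))/4 = (-3*(-7))/4 = (¼)*21 = 21/4)
1/(-c(-269, -282)) = 1/(-1*21/4) = 1/(-21/4) = -4/21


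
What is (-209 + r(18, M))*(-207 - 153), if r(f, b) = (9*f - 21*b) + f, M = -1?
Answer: 2880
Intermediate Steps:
r(f, b) = -21*b + 10*f (r(f, b) = (-21*b + 9*f) + f = -21*b + 10*f)
(-209 + r(18, M))*(-207 - 153) = (-209 + (-21*(-1) + 10*18))*(-207 - 153) = (-209 + (21 + 180))*(-360) = (-209 + 201)*(-360) = -8*(-360) = 2880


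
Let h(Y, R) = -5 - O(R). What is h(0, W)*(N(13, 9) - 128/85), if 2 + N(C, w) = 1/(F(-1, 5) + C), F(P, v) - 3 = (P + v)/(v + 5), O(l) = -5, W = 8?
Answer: 0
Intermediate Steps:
F(P, v) = 3 + (P + v)/(5 + v) (F(P, v) = 3 + (P + v)/(v + 5) = 3 + (P + v)/(5 + v))
h(Y, R) = 0 (h(Y, R) = -5 - 1*(-5) = -5 + 5 = 0)
N(C, w) = -2 + 1/(17/5 + C) (N(C, w) = -2 + 1/((15 - 1 + 4*5)/(5 + 5) + C) = -2 + 1/((15 - 1 + 20)/10 + C) = -2 + 1/((⅒)*34 + C) = -2 + 1/(17/5 + C))
h(0, W)*(N(13, 9) - 128/85) = 0*((-29 - 10*13)/(17 + 5*13) - 128/85) = 0*((-29 - 130)/(17 + 65) - 128*1/85) = 0*(-159/82 - 128/85) = 0*(-24011/6970) = 0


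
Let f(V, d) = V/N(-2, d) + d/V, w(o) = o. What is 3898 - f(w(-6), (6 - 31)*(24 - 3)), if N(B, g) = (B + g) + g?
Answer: 1002160/263 ≈ 3810.5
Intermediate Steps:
N(B, g) = B + 2*g
f(V, d) = V/(-2 + 2*d) + d/V
3898 - f(w(-6), (6 - 31)*(24 - 3)) = 3898 - ((½)*(-6)² + ((6 - 31)*(24 - 3))*(-1 + (6 - 31)*(24 - 3)))/((-6)*(-1 + (6 - 31)*(24 - 3))) = 3898 - (-1)*((½)*36 + (-25*21)*(-1 - 25*21))/(6*(-1 - 25*21)) = 3898 - (-1)*(18 - 525*(-1 - 525))/(6*(-1 - 525)) = 3898 - (-1)*(18 - 525*(-526))/(6*(-526)) = 3898 - (-1)*(-1)*(18 + 276150)/(6*526) = 3898 - (-1)*(-1)*276168/(6*526) = 3898 - 1*23014/263 = 3898 - 23014/263 = 1002160/263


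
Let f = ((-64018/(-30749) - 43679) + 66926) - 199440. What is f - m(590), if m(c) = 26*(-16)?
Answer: -5404902955/30749 ≈ -1.7578e+5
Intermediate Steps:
m(c) = -416
f = -5417694539/30749 (f = ((-64018*(-1/30749) - 43679) + 66926) - 199440 = ((64018/30749 - 43679) + 66926) - 199440 = (-1343021553/30749 + 66926) - 199440 = 714886021/30749 - 199440 = -5417694539/30749 ≈ -1.7619e+5)
f - m(590) = -5417694539/30749 - 1*(-416) = -5417694539/30749 + 416 = -5404902955/30749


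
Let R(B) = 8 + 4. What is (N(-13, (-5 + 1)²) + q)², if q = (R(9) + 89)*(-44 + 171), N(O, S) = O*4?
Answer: 163200625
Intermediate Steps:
N(O, S) = 4*O
R(B) = 12
q = 12827 (q = (12 + 89)*(-44 + 171) = 101*127 = 12827)
(N(-13, (-5 + 1)²) + q)² = (4*(-13) + 12827)² = (-52 + 12827)² = 12775² = 163200625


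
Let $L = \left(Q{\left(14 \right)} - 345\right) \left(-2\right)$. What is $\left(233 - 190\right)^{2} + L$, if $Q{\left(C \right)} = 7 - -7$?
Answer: $2511$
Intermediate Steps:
$Q{\left(C \right)} = 14$ ($Q{\left(C \right)} = 7 + 7 = 14$)
$L = 662$ ($L = \left(14 - 345\right) \left(-2\right) = \left(-331\right) \left(-2\right) = 662$)
$\left(233 - 190\right)^{2} + L = \left(233 - 190\right)^{2} + 662 = 43^{2} + 662 = 1849 + 662 = 2511$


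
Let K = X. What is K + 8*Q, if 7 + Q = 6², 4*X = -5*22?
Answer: 409/2 ≈ 204.50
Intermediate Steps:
X = -55/2 (X = (-5*22)/4 = (¼)*(-110) = -55/2 ≈ -27.500)
K = -55/2 ≈ -27.500
Q = 29 (Q = -7 + 6² = -7 + 36 = 29)
K + 8*Q = -55/2 + 8*29 = -55/2 + 232 = 409/2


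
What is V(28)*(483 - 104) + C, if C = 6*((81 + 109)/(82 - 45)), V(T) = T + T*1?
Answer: 786428/37 ≈ 21255.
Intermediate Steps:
V(T) = 2*T (V(T) = T + T = 2*T)
C = 1140/37 (C = 6*(190/37) = 1140/37 ≈ 30.811)
V(28)*(483 - 104) + C = (2*28)*(483 - 104) + 1140/37 = 56*379 + 1140/37 = 21224 + 1140/37 = 786428/37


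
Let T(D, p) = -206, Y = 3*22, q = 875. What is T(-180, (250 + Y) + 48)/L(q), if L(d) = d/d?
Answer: -206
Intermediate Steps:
Y = 66
L(d) = 1
T(-180, (250 + Y) + 48)/L(q) = -206/1 = -206*1 = -206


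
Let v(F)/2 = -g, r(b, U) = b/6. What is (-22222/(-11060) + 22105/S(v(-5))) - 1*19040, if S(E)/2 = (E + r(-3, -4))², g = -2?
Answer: -702034723/38710 ≈ -18136.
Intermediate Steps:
r(b, U) = b/6 (r(b, U) = b*(⅙) = b/6)
v(F) = 4 (v(F) = 2*(-1*(-2)) = 2*2 = 4)
S(E) = 2*(-½ + E)² (S(E) = 2*(E + (⅙)*(-3))² = 2*(E - ½)² = 2*(-½ + E)²)
(-22222/(-11060) + 22105/S(v(-5))) - 1*19040 = (-22222/(-11060) + 22105/(((-1 + 2*4)²/2))) - 1*19040 = (-22222*(-1/11060) + 22105/(((-1 + 8)²/2))) - 19040 = (11111/5530 + 22105/(((½)*7²))) - 19040 = (11111/5530 + 22105/(((½)*49))) - 19040 = (11111/5530 + 22105/(49/2)) - 19040 = (11111/5530 + 22105*(2/49)) - 19040 = (11111/5530 + 44210/49) - 19040 = 35003677/38710 - 19040 = -702034723/38710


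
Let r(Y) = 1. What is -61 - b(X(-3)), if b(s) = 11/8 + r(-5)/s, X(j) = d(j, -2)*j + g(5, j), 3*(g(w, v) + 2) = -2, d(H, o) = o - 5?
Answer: -27469/440 ≈ -62.430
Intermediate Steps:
d(H, o) = -5 + o
g(w, v) = -8/3 (g(w, v) = -2 + (⅓)*(-2) = -2 - ⅔ = -8/3)
X(j) = -8/3 - 7*j (X(j) = (-5 - 2)*j - 8/3 = -7*j - 8/3 = -8/3 - 7*j)
b(s) = 11/8 + 1/s
-61 - b(X(-3)) = -61 - (11/8 + 1/(-8/3 - 7*(-3))) = -61 - (11/8 + 1/(-8/3 + 21)) = -61 - (11/8 + 1/(55/3)) = -61 - (11/8 + 3/55) = -61 - 1*629/440 = -61 - 629/440 = -27469/440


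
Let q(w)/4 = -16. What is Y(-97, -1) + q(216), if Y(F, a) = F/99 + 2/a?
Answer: -6631/99 ≈ -66.980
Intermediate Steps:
q(w) = -64 (q(w) = 4*(-16) = -64)
Y(F, a) = 2/a + F/99 (Y(F, a) = F*(1/99) + 2/a = F/99 + 2/a = 2/a + F/99)
Y(-97, -1) + q(216) = (2/(-1) + (1/99)*(-97)) - 64 = (2*(-1) - 97/99) - 64 = (-2 - 97/99) - 64 = -295/99 - 64 = -6631/99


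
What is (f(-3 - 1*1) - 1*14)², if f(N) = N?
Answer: 324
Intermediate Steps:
(f(-3 - 1*1) - 1*14)² = ((-3 - 1*1) - 1*14)² = ((-3 - 1) - 14)² = (-4 - 14)² = (-18)² = 324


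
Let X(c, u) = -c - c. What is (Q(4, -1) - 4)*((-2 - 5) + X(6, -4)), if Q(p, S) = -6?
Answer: 190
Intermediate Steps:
X(c, u) = -2*c
(Q(4, -1) - 4)*((-2 - 5) + X(6, -4)) = (-6 - 4)*((-2 - 5) - 2*6) = -10*(-7 - 12) = -10*(-19) = 190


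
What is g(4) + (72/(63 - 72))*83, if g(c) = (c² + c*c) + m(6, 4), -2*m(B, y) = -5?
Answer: -1259/2 ≈ -629.50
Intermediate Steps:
m(B, y) = 5/2 (m(B, y) = -½*(-5) = 5/2)
g(c) = 5/2 + 2*c² (g(c) = (c² + c*c) + 5/2 = (c² + c²) + 5/2 = 2*c² + 5/2 = 5/2 + 2*c²)
g(4) + (72/(63 - 72))*83 = (5/2 + 2*4²) + (72/(63 - 72))*83 = (5/2 + 2*16) + (72/(-9))*83 = (5/2 + 32) + (72*(-⅑))*83 = 69/2 - 8*83 = 69/2 - 664 = -1259/2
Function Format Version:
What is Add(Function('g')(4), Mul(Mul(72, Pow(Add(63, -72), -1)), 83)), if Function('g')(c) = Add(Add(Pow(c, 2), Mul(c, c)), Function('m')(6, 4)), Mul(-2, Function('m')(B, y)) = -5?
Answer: Rational(-1259, 2) ≈ -629.50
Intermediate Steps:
Function('m')(B, y) = Rational(5, 2) (Function('m')(B, y) = Mul(Rational(-1, 2), -5) = Rational(5, 2))
Function('g')(c) = Add(Rational(5, 2), Mul(2, Pow(c, 2))) (Function('g')(c) = Add(Add(Pow(c, 2), Mul(c, c)), Rational(5, 2)) = Add(Add(Pow(c, 2), Pow(c, 2)), Rational(5, 2)) = Add(Mul(2, Pow(c, 2)), Rational(5, 2)) = Add(Rational(5, 2), Mul(2, Pow(c, 2))))
Add(Function('g')(4), Mul(Mul(72, Pow(Add(63, -72), -1)), 83)) = Add(Add(Rational(5, 2), Mul(2, Pow(4, 2))), Mul(Mul(72, Pow(Add(63, -72), -1)), 83)) = Add(Add(Rational(5, 2), Mul(2, 16)), Mul(Mul(72, Pow(-9, -1)), 83)) = Add(Add(Rational(5, 2), 32), Mul(Mul(72, Rational(-1, 9)), 83)) = Add(Rational(69, 2), Mul(-8, 83)) = Add(Rational(69, 2), -664) = Rational(-1259, 2)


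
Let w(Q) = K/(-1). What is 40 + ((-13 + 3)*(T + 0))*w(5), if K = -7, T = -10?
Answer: 740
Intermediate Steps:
w(Q) = 7 (w(Q) = -7/(-1) = -7*(-1) = 7)
40 + ((-13 + 3)*(T + 0))*w(5) = 40 + ((-13 + 3)*(-10 + 0))*7 = 40 - 10*(-10)*7 = 40 + 100*7 = 40 + 700 = 740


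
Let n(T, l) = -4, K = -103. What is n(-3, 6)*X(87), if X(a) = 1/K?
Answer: 4/103 ≈ 0.038835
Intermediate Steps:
X(a) = -1/103 (X(a) = 1/(-103) = -1/103)
n(-3, 6)*X(87) = -4*(-1/103) = 4/103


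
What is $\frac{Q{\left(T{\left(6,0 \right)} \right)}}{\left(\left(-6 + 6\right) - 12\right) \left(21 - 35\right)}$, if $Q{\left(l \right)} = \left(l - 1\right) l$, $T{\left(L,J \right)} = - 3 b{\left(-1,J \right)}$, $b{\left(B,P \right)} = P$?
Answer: $0$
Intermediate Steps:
$T{\left(L,J \right)} = - 3 J$
$Q{\left(l \right)} = l \left(-1 + l\right)$ ($Q{\left(l \right)} = \left(-1 + l\right) l = l \left(-1 + l\right)$)
$\frac{Q{\left(T{\left(6,0 \right)} \right)}}{\left(\left(-6 + 6\right) - 12\right) \left(21 - 35\right)} = \frac{\left(-3\right) 0 \left(-1 - 0\right)}{\left(\left(-6 + 6\right) - 12\right) \left(21 - 35\right)} = \frac{0 \left(-1 + 0\right)}{\left(0 - 12\right) \left(-14\right)} = \frac{0 \left(-1\right)}{\left(-12\right) \left(-14\right)} = \frac{0}{168} = 0 \cdot \frac{1}{168} = 0$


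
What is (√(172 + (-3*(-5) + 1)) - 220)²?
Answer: 48588 - 880*√47 ≈ 42555.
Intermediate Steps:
(√(172 + (-3*(-5) + 1)) - 220)² = (√(172 + (15 + 1)) - 220)² = (√(172 + 16) - 220)² = (√188 - 220)² = (2*√47 - 220)² = (-220 + 2*√47)²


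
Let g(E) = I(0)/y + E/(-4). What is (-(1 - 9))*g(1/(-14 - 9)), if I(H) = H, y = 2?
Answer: 2/23 ≈ 0.086957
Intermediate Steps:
g(E) = -E/4 (g(E) = 0/2 + E/(-4) = 0*(½) + E*(-¼) = 0 - E/4 = -E/4)
(-(1 - 9))*g(1/(-14 - 9)) = (-(1 - 9))*(-1/(4*(-14 - 9))) = (-1*(-8))*(-¼/(-23)) = 8*(-¼*(-1/23)) = 8*(1/92) = 2/23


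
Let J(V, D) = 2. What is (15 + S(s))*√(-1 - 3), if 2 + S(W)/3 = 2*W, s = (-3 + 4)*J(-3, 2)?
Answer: 42*I ≈ 42.0*I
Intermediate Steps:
s = 2 (s = (-3 + 4)*2 = 1*2 = 2)
S(W) = -6 + 6*W (S(W) = -6 + 3*(2*W) = -6 + 6*W)
(15 + S(s))*√(-1 - 3) = (15 + (-6 + 6*2))*√(-1 - 3) = (15 + (-6 + 12))*√(-4) = (15 + 6)*(2*I) = 21*(2*I) = 42*I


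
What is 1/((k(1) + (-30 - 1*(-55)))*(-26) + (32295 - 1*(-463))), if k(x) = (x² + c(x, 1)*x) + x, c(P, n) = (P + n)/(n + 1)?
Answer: 1/32030 ≈ 3.1221e-5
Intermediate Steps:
c(P, n) = (P + n)/(1 + n)
k(x) = x + x² + x*(½ + x/2) (k(x) = (x² + ((x + 1)/(1 + 1))*x) + x = (x² + ((1 + x)/2)*x) + x = (x² + (½ + x/2)*x) + x = (x² + x*(½ + x/2)) + x = x + x² + x*(½ + x/2))
1/((k(1) + (-30 - 1*(-55)))*(-26) + (32295 - 1*(-463))) = 1/(((3/2)*1*(1 + 1) + (-30 - 1*(-55)))*(-26) + (32295 - 1*(-463))) = 1/(((3/2)*1*2 + (-30 + 55))*(-26) + (32295 + 463)) = 1/((3 + 25)*(-26) + 32758) = 1/(28*(-26) + 32758) = 1/(-728 + 32758) = 1/32030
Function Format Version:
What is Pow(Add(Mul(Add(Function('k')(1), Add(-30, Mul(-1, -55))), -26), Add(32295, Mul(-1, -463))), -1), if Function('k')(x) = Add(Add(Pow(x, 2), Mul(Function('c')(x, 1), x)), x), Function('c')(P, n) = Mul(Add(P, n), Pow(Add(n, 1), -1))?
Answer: Rational(1, 32030) ≈ 3.1221e-5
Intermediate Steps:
Function('c')(P, n) = Mul(Pow(Add(1, n), -1), Add(P, n)) (Function('c')(P, n) = Mul(Add(P, n), Pow(Add(1, n), -1)) = Mul(Pow(Add(1, n), -1), Add(P, n)))
Function('k')(x) = Add(x, Pow(x, 2), Mul(x, Add(Rational(1, 2), Mul(Rational(1, 2), x)))) (Function('k')(x) = Add(Add(Pow(x, 2), Mul(Mul(Pow(Add(1, 1), -1), Add(x, 1)), x)), x) = Add(Add(Pow(x, 2), Mul(Mul(Pow(2, -1), Add(1, x)), x)), x) = Add(Add(Pow(x, 2), Mul(Mul(Rational(1, 2), Add(1, x)), x)), x) = Add(Add(Pow(x, 2), Mul(Add(Rational(1, 2), Mul(Rational(1, 2), x)), x)), x) = Add(Add(Pow(x, 2), Mul(x, Add(Rational(1, 2), Mul(Rational(1, 2), x)))), x) = Add(x, Pow(x, 2), Mul(x, Add(Rational(1, 2), Mul(Rational(1, 2), x)))))
Pow(Add(Mul(Add(Function('k')(1), Add(-30, Mul(-1, -55))), -26), Add(32295, Mul(-1, -463))), -1) = Pow(Add(Mul(Add(Mul(Rational(3, 2), 1, Add(1, 1)), Add(-30, Mul(-1, -55))), -26), Add(32295, Mul(-1, -463))), -1) = Pow(Add(Mul(Add(Mul(Rational(3, 2), 1, 2), Add(-30, 55)), -26), Add(32295, 463)), -1) = Pow(Add(Mul(Add(3, 25), -26), 32758), -1) = Pow(Add(Mul(28, -26), 32758), -1) = Pow(Add(-728, 32758), -1) = Pow(32030, -1) = Rational(1, 32030)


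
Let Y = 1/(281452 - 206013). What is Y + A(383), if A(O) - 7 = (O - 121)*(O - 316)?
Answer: 1324784280/75439 ≈ 17561.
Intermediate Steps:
Y = 1/75439 ≈ 1.3256e-5
A(O) = 7 + (-316 + O)*(-121 + O) (A(O) = 7 + (O - 121)*(O - 316) = 7 + (-121 + O)*(-316 + O) = 7 + (-316 + O)*(-121 + O))
Y + A(383) = 1/75439 + (38243 + 383² - 437*383) = 1/75439 + (38243 + 146689 - 167371) = 1/75439 + 17561 = 1324784280/75439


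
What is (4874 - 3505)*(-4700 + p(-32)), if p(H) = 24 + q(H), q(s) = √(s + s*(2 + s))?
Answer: -6401444 + 5476*√58 ≈ -6.3597e+6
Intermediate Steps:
p(H) = 24 + √(H*(3 + H))
(4874 - 3505)*(-4700 + p(-32)) = (4874 - 3505)*(-4700 + (24 + √(-32*(3 - 32)))) = 1369*(-4700 + (24 + √(-32*(-29)))) = 1369*(-4700 + (24 + √928)) = 1369*(-4700 + (24 + 4*√58)) = 1369*(-4676 + 4*√58) = -6401444 + 5476*√58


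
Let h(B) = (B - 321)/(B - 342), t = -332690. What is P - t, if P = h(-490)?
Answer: 276798891/832 ≈ 3.3269e+5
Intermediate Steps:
h(B) = (-321 + B)/(-342 + B)
P = 811/832 (P = (-321 - 490)/(-342 - 490) = -811/(-832) = -1/832*(-811) = 811/832 ≈ 0.97476)
P - t = 811/832 - 1*(-332690) = 811/832 + 332690 = 276798891/832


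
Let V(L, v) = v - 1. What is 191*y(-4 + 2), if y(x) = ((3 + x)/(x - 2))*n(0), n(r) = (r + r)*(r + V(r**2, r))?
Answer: 0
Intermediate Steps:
V(L, v) = -1 + v
n(r) = 2*r*(-1 + 2*r) (n(r) = (r + r)*(r + (-1 + r)) = (2*r)*(-1 + 2*r) = 2*r*(-1 + 2*r))
y(x) = 0 (y(x) = ((3 + x)/(x - 2))*(2*0*(-1 + 2*0)) = ((3 + x)/(-2 + x))*(2*0*(-1 + 0)) = ((3 + x)/(-2 + x))*(2*0*(-1)) = ((3 + x)/(-2 + x))*0 = 0)
191*y(-4 + 2) = 191*0 = 0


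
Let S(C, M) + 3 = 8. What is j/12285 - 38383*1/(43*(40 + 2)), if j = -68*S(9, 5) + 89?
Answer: -22475641/1056510 ≈ -21.273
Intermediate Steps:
S(C, M) = 5 (S(C, M) = -3 + 8 = 5)
j = -251 (j = -68*5 + 89 = -340 + 89 = -251)
j/12285 - 38383*1/(43*(40 + 2)) = -251/12285 - 38383*1/(43*(40 + 2)) = -251*1/12285 - 38383/(42*43) = -251/12285 - 38383/1806 = -22475641/1056510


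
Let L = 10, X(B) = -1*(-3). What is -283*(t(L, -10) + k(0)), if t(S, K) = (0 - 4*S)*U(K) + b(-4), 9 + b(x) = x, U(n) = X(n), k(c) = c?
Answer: 37639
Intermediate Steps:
X(B) = 3
U(n) = 3
b(x) = -9 + x
t(S, K) = -13 - 12*S (t(S, K) = (0 - 4*S)*3 + (-9 - 4) = -4*S*3 - 13 = -12*S - 13 = -13 - 12*S)
-283*(t(L, -10) + k(0)) = -283*((-13 - 12*10) + 0) = -283*((-13 - 120) + 0) = -283*(-133 + 0) = -283*(-133) = 37639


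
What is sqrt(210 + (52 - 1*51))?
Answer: sqrt(211) ≈ 14.526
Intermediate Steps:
sqrt(210 + (52 - 1*51)) = sqrt(210 + (52 - 51)) = sqrt(210 + 1) = sqrt(211)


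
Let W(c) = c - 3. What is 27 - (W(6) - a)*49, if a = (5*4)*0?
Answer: -120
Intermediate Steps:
a = 0 (a = 20*0 = 0)
W(c) = -3 + c
27 - (W(6) - a)*49 = 27 - ((-3 + 6) - 1*0)*49 = 27 - (3 + 0)*49 = 27 - 1*3*49 = 27 - 3*49 = 27 - 147 = -120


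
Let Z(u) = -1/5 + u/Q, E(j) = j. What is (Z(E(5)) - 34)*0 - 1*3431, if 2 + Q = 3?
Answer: -3431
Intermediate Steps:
Q = 1 (Q = -2 + 3 = 1)
Z(u) = -⅕ + u (Z(u) = -1/5 + u/1 = -1*⅕ + u*1 = -⅕ + u)
(Z(E(5)) - 34)*0 - 1*3431 = ((-⅕ + 5) - 34)*0 - 1*3431 = (24/5 - 34)*0 - 3431 = -146/5*0 - 3431 = 0 - 3431 = -3431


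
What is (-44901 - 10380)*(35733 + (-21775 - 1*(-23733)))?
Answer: -2083596171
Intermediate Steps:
(-44901 - 10380)*(35733 + (-21775 - 1*(-23733))) = -55281*(35733 + (-21775 + 23733)) = -55281*(35733 + 1958) = -55281*37691 = -2083596171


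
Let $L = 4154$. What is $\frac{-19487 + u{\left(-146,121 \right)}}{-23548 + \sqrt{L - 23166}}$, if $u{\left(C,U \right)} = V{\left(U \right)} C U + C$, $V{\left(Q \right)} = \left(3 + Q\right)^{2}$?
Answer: $\frac{228459373209}{19804547} + \frac{271652049 i \sqrt{97}}{39609094} \approx 11536.0 + 67.547 i$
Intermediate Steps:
$u{\left(C,U \right)} = C + C U \left(3 + U\right)^{2}$ ($u{\left(C,U \right)} = \left(3 + U\right)^{2} C U + C = C \left(3 + U\right)^{2} U + C = C U \left(3 + U\right)^{2} + C = C + C U \left(3 + U\right)^{2}$)
$\frac{-19487 + u{\left(-146,121 \right)}}{-23548 + \sqrt{L - 23166}} = \frac{-19487 - 146 \left(1 + 121 \left(3 + 121\right)^{2}\right)}{-23548 + \sqrt{4154 - 23166}} = \frac{-19487 - 146 \left(1 + 121 \cdot 124^{2}\right)}{-23548 + \sqrt{-19012}} = \frac{-19487 - 146 \left(1 + 121 \cdot 15376\right)}{-23548 + 14 i \sqrt{97}} = \frac{-19487 - 146 \left(1 + 1860496\right)}{-23548 + 14 i \sqrt{97}} = \frac{-19487 - 271632562}{-23548 + 14 i \sqrt{97}} = - \frac{271652049}{-23548 + 14 i \sqrt{97}}$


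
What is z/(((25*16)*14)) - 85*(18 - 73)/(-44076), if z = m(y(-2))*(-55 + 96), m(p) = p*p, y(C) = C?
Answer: -1184471/15426600 ≈ -0.076781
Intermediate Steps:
m(p) = p**2
z = 164 (z = (-2)**2*(-55 + 96) = 4*41 = 164)
z/(((25*16)*14)) - 85*(18 - 73)/(-44076) = 164/(((25*16)*14)) - 85*(18 - 73)/(-44076) = 164/((400*14)) - 85*(-55)*(-1/44076) = 164/5600 + 4675*(-1/44076) = 164*(1/5600) - 4675/44076 = 41/1400 - 4675/44076 = -1184471/15426600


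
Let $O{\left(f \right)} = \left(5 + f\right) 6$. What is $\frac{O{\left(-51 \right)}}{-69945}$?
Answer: $\frac{92}{23315} \approx 0.003946$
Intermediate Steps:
$O{\left(f \right)} = 30 + 6 f$
$\frac{O{\left(-51 \right)}}{-69945} = \frac{30 + 6 \left(-51\right)}{-69945} = \left(30 - 306\right) \left(- \frac{1}{69945}\right) = \left(-276\right) \left(- \frac{1}{69945}\right) = \frac{92}{23315}$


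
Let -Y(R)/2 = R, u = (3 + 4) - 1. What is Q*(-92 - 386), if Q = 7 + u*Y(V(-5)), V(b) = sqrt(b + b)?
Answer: -3346 + 5736*I*sqrt(10) ≈ -3346.0 + 18139.0*I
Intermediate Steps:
u = 6 (u = 7 - 1 = 6)
V(b) = sqrt(2)*sqrt(b) (V(b) = sqrt(2*b) = sqrt(2)*sqrt(b))
Y(R) = -2*R
Q = 7 - 12*I*sqrt(10) (Q = 7 + 6*(-2*sqrt(2)*sqrt(-5)) = 7 + 6*(-2*sqrt(2)*I*sqrt(5)) = 7 + 6*(-2*I*sqrt(10)) = 7 - 12*I*sqrt(10) ≈ 7.0 - 37.947*I)
Q*(-92 - 386) = (7 - 12*I*sqrt(10))*(-92 - 386) = (7 - 12*I*sqrt(10))*(-478) = -3346 + 5736*I*sqrt(10)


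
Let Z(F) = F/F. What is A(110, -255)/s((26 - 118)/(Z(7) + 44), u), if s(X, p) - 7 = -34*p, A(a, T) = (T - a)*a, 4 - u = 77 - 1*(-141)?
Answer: -40150/7283 ≈ -5.5128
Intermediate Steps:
u = -214 (u = 4 - (77 - 1*(-141)) = 4 - (77 + 141) = 4 - 1*218 = 4 - 218 = -214)
Z(F) = 1
A(a, T) = a*(T - a)
s(X, p) = 7 - 34*p
A(110, -255)/s((26 - 118)/(Z(7) + 44), u) = (110*(-255 - 1*110))/(7 - 34*(-214)) = (110*(-255 - 110))/(7 + 7276) = (110*(-365))/7283 = -40150*1/7283 = -40150/7283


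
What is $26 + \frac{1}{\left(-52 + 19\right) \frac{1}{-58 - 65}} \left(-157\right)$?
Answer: $- \frac{6151}{11} \approx -559.18$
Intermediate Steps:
$26 + \frac{1}{\left(-52 + 19\right) \frac{1}{-58 - 65}} \left(-157\right) = 26 + \frac{1}{\left(-33\right) \frac{1}{-58 - 65}} \left(-157\right) = 26 + \frac{1}{\left(-33\right) \frac{1}{-123}} \left(-157\right) = 26 + \frac{1}{\left(-33\right) \left(- \frac{1}{123}\right)} \left(-157\right) = 26 + \frac{1}{\frac{11}{41}} \left(-157\right) = 26 + \frac{41}{11} \left(-157\right) = 26 - \frac{6437}{11} = - \frac{6151}{11}$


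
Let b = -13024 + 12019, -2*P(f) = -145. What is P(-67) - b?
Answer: 2155/2 ≈ 1077.5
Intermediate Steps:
P(f) = 145/2 (P(f) = -1/2*(-145) = 145/2)
b = -1005
P(-67) - b = 145/2 - 1*(-1005) = 145/2 + 1005 = 2155/2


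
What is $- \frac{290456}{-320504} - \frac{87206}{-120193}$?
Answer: $\frac{7857581229}{4815292159} \approx 1.6318$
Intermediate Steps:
$- \frac{290456}{-320504} - \frac{87206}{-120193} = \left(-290456\right) \left(- \frac{1}{320504}\right) - - \frac{87206}{120193} = \frac{36307}{40063} + \frac{87206}{120193} = \frac{7857581229}{4815292159}$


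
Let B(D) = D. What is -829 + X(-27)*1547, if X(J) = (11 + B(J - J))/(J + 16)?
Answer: -2376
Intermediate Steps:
X(J) = 11/(16 + J) (X(J) = (11 + (J - J))/(J + 16) = (11 + 0)/(16 + J) = 11/(16 + J))
-829 + X(-27)*1547 = -829 + (11/(16 - 27))*1547 = -829 + (11/(-11))*1547 = -829 + (11*(-1/11))*1547 = -829 - 1*1547 = -829 - 1547 = -2376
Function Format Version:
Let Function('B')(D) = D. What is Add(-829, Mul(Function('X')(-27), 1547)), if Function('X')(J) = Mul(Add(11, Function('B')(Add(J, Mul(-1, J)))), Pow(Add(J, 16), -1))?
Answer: -2376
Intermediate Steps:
Function('X')(J) = Mul(11, Pow(Add(16, J), -1)) (Function('X')(J) = Mul(Add(11, Add(J, Mul(-1, J))), Pow(Add(J, 16), -1)) = Mul(Add(11, 0), Pow(Add(16, J), -1)) = Mul(11, Pow(Add(16, J), -1)))
Add(-829, Mul(Function('X')(-27), 1547)) = Add(-829, Mul(Mul(11, Pow(Add(16, -27), -1)), 1547)) = Add(-829, Mul(Mul(11, Pow(-11, -1)), 1547)) = Add(-829, Mul(Mul(11, Rational(-1, 11)), 1547)) = Add(-829, Mul(-1, 1547)) = Add(-829, -1547) = -2376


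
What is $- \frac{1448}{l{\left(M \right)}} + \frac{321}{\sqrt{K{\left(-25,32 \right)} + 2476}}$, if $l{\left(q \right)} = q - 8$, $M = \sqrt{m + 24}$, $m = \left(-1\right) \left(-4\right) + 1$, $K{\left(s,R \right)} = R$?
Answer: $\frac{11584}{35} + \frac{107 \sqrt{627}}{418} + \frac{1448 \sqrt{29}}{35} \approx 560.17$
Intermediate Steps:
$m = 5$ ($m = 4 + 1 = 5$)
$M = \sqrt{29}$ ($M = \sqrt{5 + 24} = \sqrt{29} \approx 5.3852$)
$l{\left(q \right)} = -8 + q$
$- \frac{1448}{l{\left(M \right)}} + \frac{321}{\sqrt{K{\left(-25,32 \right)} + 2476}} = - \frac{1448}{-8 + \sqrt{29}} + \frac{321}{\sqrt{32 + 2476}} = - \frac{1448}{-8 + \sqrt{29}} + \frac{321}{\sqrt{2508}} = - \frac{1448}{-8 + \sqrt{29}} + \frac{321}{2 \sqrt{627}} = - \frac{1448}{-8 + \sqrt{29}} + 321 \frac{\sqrt{627}}{1254} = - \frac{1448}{-8 + \sqrt{29}} + \frac{107 \sqrt{627}}{418}$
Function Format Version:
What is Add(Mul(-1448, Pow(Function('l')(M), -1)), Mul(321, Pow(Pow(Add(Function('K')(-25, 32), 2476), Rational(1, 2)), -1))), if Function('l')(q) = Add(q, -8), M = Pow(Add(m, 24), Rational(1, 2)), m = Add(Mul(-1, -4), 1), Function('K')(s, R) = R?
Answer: Add(Rational(11584, 35), Mul(Rational(107, 418), Pow(627, Rational(1, 2))), Mul(Rational(1448, 35), Pow(29, Rational(1, 2)))) ≈ 560.17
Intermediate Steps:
m = 5 (m = Add(4, 1) = 5)
M = Pow(29, Rational(1, 2)) (M = Pow(Add(5, 24), Rational(1, 2)) = Pow(29, Rational(1, 2)) ≈ 5.3852)
Function('l')(q) = Add(-8, q)
Add(Mul(-1448, Pow(Function('l')(M), -1)), Mul(321, Pow(Pow(Add(Function('K')(-25, 32), 2476), Rational(1, 2)), -1))) = Add(Mul(-1448, Pow(Add(-8, Pow(29, Rational(1, 2))), -1)), Mul(321, Pow(Pow(Add(32, 2476), Rational(1, 2)), -1))) = Add(Mul(-1448, Pow(Add(-8, Pow(29, Rational(1, 2))), -1)), Mul(321, Pow(Pow(2508, Rational(1, 2)), -1))) = Add(Mul(-1448, Pow(Add(-8, Pow(29, Rational(1, 2))), -1)), Mul(321, Pow(Mul(2, Pow(627, Rational(1, 2))), -1))) = Add(Mul(-1448, Pow(Add(-8, Pow(29, Rational(1, 2))), -1)), Mul(321, Mul(Rational(1, 1254), Pow(627, Rational(1, 2))))) = Add(Mul(-1448, Pow(Add(-8, Pow(29, Rational(1, 2))), -1)), Mul(Rational(107, 418), Pow(627, Rational(1, 2))))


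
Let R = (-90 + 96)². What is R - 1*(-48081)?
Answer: 48117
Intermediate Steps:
R = 36 (R = 6² = 36)
R - 1*(-48081) = 36 - 1*(-48081) = 36 + 48081 = 48117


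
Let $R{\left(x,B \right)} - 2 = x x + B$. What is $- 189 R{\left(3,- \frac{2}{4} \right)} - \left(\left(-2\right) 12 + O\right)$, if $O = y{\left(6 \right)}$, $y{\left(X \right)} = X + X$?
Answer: $- \frac{3945}{2} \approx -1972.5$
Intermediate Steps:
$y{\left(X \right)} = 2 X$
$R{\left(x,B \right)} = 2 + B + x^{2}$ ($R{\left(x,B \right)} = 2 + \left(x x + B\right) = 2 + \left(x^{2} + B\right) = 2 + \left(B + x^{2}\right) = 2 + B + x^{2}$)
$O = 12$ ($O = 2 \cdot 6 = 12$)
$- 189 R{\left(3,- \frac{2}{4} \right)} - \left(\left(-2\right) 12 + O\right) = - 189 \left(2 - \frac{2}{4} + 3^{2}\right) - \left(\left(-2\right) 12 + 12\right) = - 189 \left(2 - \frac{1}{2} + 9\right) - \left(-24 + 12\right) = - 189 \left(2 - \frac{1}{2} + 9\right) - -12 = \left(-189\right) \frac{21}{2} + 12 = - \frac{3969}{2} + 12 = - \frac{3945}{2}$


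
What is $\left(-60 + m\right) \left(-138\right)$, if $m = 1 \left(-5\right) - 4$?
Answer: $9522$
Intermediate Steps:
$m = -9$ ($m = -5 - 4 = -9$)
$\left(-60 + m\right) \left(-138\right) = \left(-60 - 9\right) \left(-138\right) = \left(-69\right) \left(-138\right) = 9522$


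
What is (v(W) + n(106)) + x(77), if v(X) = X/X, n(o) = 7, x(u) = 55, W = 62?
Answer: 63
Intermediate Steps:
v(X) = 1
(v(W) + n(106)) + x(77) = (1 + 7) + 55 = 8 + 55 = 63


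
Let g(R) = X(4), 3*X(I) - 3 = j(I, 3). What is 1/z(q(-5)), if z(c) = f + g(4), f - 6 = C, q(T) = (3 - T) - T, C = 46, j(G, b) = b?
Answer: 1/54 ≈ 0.018519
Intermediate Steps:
X(I) = 2 (X(I) = 1 + (⅓)*3 = 1 + 1 = 2)
q(T) = 3 - 2*T
f = 52 (f = 6 + 46 = 52)
g(R) = 2
z(c) = 54 (z(c) = 52 + 2 = 54)
1/z(q(-5)) = 1/54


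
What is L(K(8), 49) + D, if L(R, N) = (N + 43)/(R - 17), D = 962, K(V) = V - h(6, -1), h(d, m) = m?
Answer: 1901/2 ≈ 950.50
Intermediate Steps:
K(V) = 1 + V (K(V) = V - 1*(-1) = V + 1 = 1 + V)
L(R, N) = (43 + N)/(-17 + R)
L(K(8), 49) + D = (43 + 49)/(-17 + (1 + 8)) + 962 = 92/(-17 + 9) + 962 = 92/(-8) + 962 = -⅛*92 + 962 = -23/2 + 962 = 1901/2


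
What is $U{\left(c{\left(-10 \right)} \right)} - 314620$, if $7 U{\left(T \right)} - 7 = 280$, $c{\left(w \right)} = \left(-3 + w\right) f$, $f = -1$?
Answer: $-314579$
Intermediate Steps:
$c{\left(w \right)} = 3 - w$ ($c{\left(w \right)} = \left(-3 + w\right) \left(-1\right) = 3 - w$)
$U{\left(T \right)} = 41$ ($U{\left(T \right)} = 1 + \frac{1}{7} \cdot 280 = 1 + 40 = 41$)
$U{\left(c{\left(-10 \right)} \right)} - 314620 = 41 - 314620 = -314579$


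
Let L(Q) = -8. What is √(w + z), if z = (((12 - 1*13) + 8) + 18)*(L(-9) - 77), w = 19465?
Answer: 34*√15 ≈ 131.68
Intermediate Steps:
z = -2125 (z = (((12 - 1*13) + 8) + 18)*(-8 - 77) = (((12 - 13) + 8) + 18)*(-85) = ((-1 + 8) + 18)*(-85) = (7 + 18)*(-85) = 25*(-85) = -2125)
√(w + z) = √(19465 - 2125) = √17340 = 34*√15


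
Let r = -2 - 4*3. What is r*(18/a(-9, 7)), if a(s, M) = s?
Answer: 28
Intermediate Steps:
r = -14 (r = -2 - 12 = -14)
r*(18/a(-9, 7)) = -252/(-9) = -252*(-1)/9 = -14*(-2) = 28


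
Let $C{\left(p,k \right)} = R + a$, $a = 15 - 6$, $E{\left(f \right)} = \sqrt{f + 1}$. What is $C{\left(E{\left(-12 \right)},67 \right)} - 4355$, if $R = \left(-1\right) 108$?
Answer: $-4454$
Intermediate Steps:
$E{\left(f \right)} = \sqrt{1 + f}$
$R = -108$
$a = 9$
$C{\left(p,k \right)} = -99$ ($C{\left(p,k \right)} = -108 + 9 = -99$)
$C{\left(E{\left(-12 \right)},67 \right)} - 4355 = -99 - 4355 = -4454$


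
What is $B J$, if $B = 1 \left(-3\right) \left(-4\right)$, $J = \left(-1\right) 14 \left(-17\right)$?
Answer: $2856$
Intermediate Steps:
$J = 238$ ($J = \left(-14\right) \left(-17\right) = 238$)
$B = 12$ ($B = \left(-3\right) \left(-4\right) = 12$)
$B J = 12 \cdot 238 = 2856$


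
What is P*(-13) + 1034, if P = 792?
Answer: -9262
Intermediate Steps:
P*(-13) + 1034 = 792*(-13) + 1034 = -10296 + 1034 = -9262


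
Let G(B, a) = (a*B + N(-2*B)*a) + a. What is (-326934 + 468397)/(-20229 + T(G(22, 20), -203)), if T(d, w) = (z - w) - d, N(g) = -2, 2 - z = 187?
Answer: -141463/20631 ≈ -6.8568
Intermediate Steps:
z = -185 (z = 2 - 1*187 = 2 - 187 = -185)
G(B, a) = -a + B*a (G(B, a) = (a*B - 2*a) + a = (B*a - 2*a) + a = (-2*a + B*a) + a = -a + B*a)
T(d, w) = -185 - d - w (T(d, w) = (-185 - w) - d = -185 - d - w)
(-326934 + 468397)/(-20229 + T(G(22, 20), -203)) = (-326934 + 468397)/(-20229 + (-185 - 20*(-1 + 22) - 1*(-203))) = 141463/(-20229 + (-185 - 20*21 + 203)) = 141463/(-20229 + (-185 - 1*420 + 203)) = 141463/(-20229 + (-185 - 420 + 203)) = 141463/(-20229 - 402) = 141463/(-20631) = 141463*(-1/20631) = -141463/20631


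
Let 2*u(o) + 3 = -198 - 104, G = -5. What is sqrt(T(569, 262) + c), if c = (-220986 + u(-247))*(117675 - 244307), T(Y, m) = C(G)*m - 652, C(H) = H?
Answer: sqrt(28003208570) ≈ 1.6734e+5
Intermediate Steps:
T(Y, m) = -652 - 5*m (T(Y, m) = -5*m - 652 = -652 - 5*m)
u(o) = -305/2 (u(o) = -3/2 + (-198 - 104)/2 = -3/2 + (1/2)*(-302) = -3/2 - 151 = -305/2)
c = 28003210532 (c = (-220986 - 305/2)*(117675 - 244307) = -442277/2*(-126632) = 28003210532)
sqrt(T(569, 262) + c) = sqrt((-652 - 5*262) + 28003210532) = sqrt((-652 - 1310) + 28003210532) = sqrt(-1962 + 28003210532) = sqrt(28003208570)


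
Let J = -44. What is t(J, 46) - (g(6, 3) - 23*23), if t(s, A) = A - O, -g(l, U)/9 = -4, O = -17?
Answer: 556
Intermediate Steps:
g(l, U) = 36 (g(l, U) = -9*(-4) = 36)
t(s, A) = 17 + A (t(s, A) = A - 1*(-17) = A + 17 = 17 + A)
t(J, 46) - (g(6, 3) - 23*23) = (17 + 46) - (36 - 23*23) = 63 - (36 - 529) = 63 - 1*(-493) = 63 + 493 = 556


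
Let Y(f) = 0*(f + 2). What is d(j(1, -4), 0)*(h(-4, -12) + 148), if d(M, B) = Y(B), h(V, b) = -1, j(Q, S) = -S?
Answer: 0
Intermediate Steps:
Y(f) = 0 (Y(f) = 0*(2 + f) = 0)
d(M, B) = 0
d(j(1, -4), 0)*(h(-4, -12) + 148) = 0*(-1 + 148) = 0*147 = 0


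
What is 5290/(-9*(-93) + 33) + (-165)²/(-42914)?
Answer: 20332931/3733518 ≈ 5.4461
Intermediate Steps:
5290/(-9*(-93) + 33) + (-165)²/(-42914) = 5290/(837 + 33) + 27225*(-1/42914) = 5290/870 - 27225/42914 = 5290*(1/870) - 27225/42914 = 529/87 - 27225/42914 = 20332931/3733518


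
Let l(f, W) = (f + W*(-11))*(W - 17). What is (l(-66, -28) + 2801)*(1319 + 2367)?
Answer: -29816054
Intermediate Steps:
l(f, W) = (-17 + W)*(f - 11*W) (l(f, W) = (f - 11*W)*(-17 + W) = (-17 + W)*(f - 11*W))
(l(-66, -28) + 2801)*(1319 + 2367) = ((-17*(-66) - 11*(-28)**2 + 187*(-28) - 28*(-66)) + 2801)*(1319 + 2367) = ((1122 - 11*784 - 5236 + 1848) + 2801)*3686 = ((1122 - 8624 - 5236 + 1848) + 2801)*3686 = (-10890 + 2801)*3686 = -8089*3686 = -29816054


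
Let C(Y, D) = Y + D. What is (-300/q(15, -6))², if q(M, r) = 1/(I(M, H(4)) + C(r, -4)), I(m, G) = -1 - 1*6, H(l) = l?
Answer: 26010000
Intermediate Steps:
C(Y, D) = D + Y
I(m, G) = -7 (I(m, G) = -1 - 6 = -7)
q(M, r) = 1/(-11 + r) (q(M, r) = 1/(-7 + (-4 + r)) = 1/(-11 + r))
(-300/q(15, -6))² = (-300/(1/(-11 - 6)))² = (-300/(1/(-17)))² = (-300/(-1/17))² = (-300*(-17))² = 5100² = 26010000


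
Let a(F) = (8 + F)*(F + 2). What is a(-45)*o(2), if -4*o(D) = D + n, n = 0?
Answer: -1591/2 ≈ -795.50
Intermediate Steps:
o(D) = -D/4 (o(D) = -(D + 0)/4 = -D/4)
a(F) = (2 + F)*(8 + F) (a(F) = (8 + F)*(2 + F) = (2 + F)*(8 + F))
a(-45)*o(2) = (16 + (-45)**2 + 10*(-45))*(-1/4*2) = (16 + 2025 - 450)*(-1/2) = 1591*(-1/2) = -1591/2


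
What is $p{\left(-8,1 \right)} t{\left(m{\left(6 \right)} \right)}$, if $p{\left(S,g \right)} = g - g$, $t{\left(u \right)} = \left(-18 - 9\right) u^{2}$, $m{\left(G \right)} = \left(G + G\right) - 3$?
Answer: $0$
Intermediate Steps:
$m{\left(G \right)} = -3 + 2 G$ ($m{\left(G \right)} = 2 G - 3 = -3 + 2 G$)
$t{\left(u \right)} = - 27 u^{2}$ ($t{\left(u \right)} = \left(-18 - 9\right) u^{2} = - 27 u^{2}$)
$p{\left(S,g \right)} = 0$
$p{\left(-8,1 \right)} t{\left(m{\left(6 \right)} \right)} = 0 \left(- 27 \left(-3 + 2 \cdot 6\right)^{2}\right) = 0 \left(- 27 \left(-3 + 12\right)^{2}\right) = 0 \left(- 27 \cdot 9^{2}\right) = 0 \left(\left(-27\right) 81\right) = 0 \left(-2187\right) = 0$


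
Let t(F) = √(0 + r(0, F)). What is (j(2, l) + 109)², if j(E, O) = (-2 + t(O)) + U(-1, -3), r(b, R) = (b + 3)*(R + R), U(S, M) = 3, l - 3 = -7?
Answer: 12076 + 440*I*√6 ≈ 12076.0 + 1077.8*I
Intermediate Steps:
l = -4 (l = 3 - 7 = -4)
r(b, R) = 2*R*(3 + b) (r(b, R) = (3 + b)*(2*R) = 2*R*(3 + b))
t(F) = √6*√F (t(F) = √(0 + 2*F*(3 + 0)) = √(0 + 2*F*3) = √(0 + 6*F) = √(6*F) = √6*√F)
j(E, O) = 1 + √6*√O (j(E, O) = (-2 + √6*√O) + 3 = 1 + √6*√O)
(j(2, l) + 109)² = ((1 + √6*√(-4)) + 109)² = ((1 + √6*(2*I)) + 109)² = ((1 + 2*I*√6) + 109)² = (110 + 2*I*√6)²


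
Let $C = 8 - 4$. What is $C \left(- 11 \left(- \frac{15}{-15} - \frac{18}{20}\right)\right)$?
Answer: $- \frac{22}{5} \approx -4.4$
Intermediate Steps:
$C = 4$ ($C = 8 - 4 = 4$)
$C \left(- 11 \left(- \frac{15}{-15} - \frac{18}{20}\right)\right) = 4 \left(- 11 \left(- \frac{15}{-15} - \frac{18}{20}\right)\right) = 4 \left(- 11 \left(\left(-15\right) \left(- \frac{1}{15}\right) - \frac{9}{10}\right)\right) = 4 \left(- 11 \left(1 - \frac{9}{10}\right)\right) = 4 \left(\left(-11\right) \frac{1}{10}\right) = 4 \left(- \frac{11}{10}\right) = - \frac{22}{5}$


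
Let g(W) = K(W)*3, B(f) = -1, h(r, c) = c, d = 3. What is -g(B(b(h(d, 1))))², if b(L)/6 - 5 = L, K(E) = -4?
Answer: -144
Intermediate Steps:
b(L) = 30 + 6*L
g(W) = -12 (g(W) = -4*3 = -12)
-g(B(b(h(d, 1))))² = -1*(-12)² = -1*144 = -144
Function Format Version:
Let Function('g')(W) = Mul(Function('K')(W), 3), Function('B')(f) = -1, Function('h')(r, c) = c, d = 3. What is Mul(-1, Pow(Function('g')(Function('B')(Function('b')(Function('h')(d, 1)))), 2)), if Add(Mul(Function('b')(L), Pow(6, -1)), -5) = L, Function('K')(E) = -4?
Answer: -144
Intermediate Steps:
Function('b')(L) = Add(30, Mul(6, L))
Function('g')(W) = -12 (Function('g')(W) = Mul(-4, 3) = -12)
Mul(-1, Pow(Function('g')(Function('B')(Function('b')(Function('h')(d, 1)))), 2)) = Mul(-1, Pow(-12, 2)) = Mul(-1, 144) = -144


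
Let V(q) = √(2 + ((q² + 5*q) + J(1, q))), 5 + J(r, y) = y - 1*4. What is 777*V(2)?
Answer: 2331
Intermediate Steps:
J(r, y) = -9 + y (J(r, y) = -5 + (y - 1*4) = -5 + (y - 4) = -5 + (-4 + y) = -9 + y)
V(q) = √(-7 + q² + 6*q) (V(q) = √(2 + ((q² + 5*q) + (-9 + q))) = √(2 + (-9 + q² + 6*q)) = √(-7 + q² + 6*q))
777*V(2) = 777*√(-7 + 2² + 6*2) = 777*√(-7 + 4 + 12) = 777*√9 = 777*3 = 2331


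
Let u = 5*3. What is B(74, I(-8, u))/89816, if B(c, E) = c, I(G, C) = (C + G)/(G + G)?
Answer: 37/44908 ≈ 0.00082391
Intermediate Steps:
u = 15
I(G, C) = (C + G)/(2*G) (I(G, C) = (C + G)/((2*G)) = (C + G)*(1/(2*G)) = (C + G)/(2*G))
B(74, I(-8, u))/89816 = 74/89816 = 74*(1/89816) = 37/44908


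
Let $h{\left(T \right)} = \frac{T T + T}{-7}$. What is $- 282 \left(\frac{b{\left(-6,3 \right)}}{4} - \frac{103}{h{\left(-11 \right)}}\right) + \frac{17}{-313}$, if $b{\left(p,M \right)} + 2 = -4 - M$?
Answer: $- \frac{41795821}{34430} \approx -1213.9$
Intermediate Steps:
$h{\left(T \right)} = - \frac{T}{7} - \frac{T^{2}}{7}$ ($h{\left(T \right)} = \left(T^{2} + T\right) \left(- \frac{1}{7}\right) = \left(T + T^{2}\right) \left(- \frac{1}{7}\right) = - \frac{T}{7} - \frac{T^{2}}{7}$)
$b{\left(p,M \right)} = -6 - M$ ($b{\left(p,M \right)} = -2 - \left(4 + M\right) = -6 - M$)
$- 282 \left(\frac{b{\left(-6,3 \right)}}{4} - \frac{103}{h{\left(-11 \right)}}\right) + \frac{17}{-313} = - 282 \left(\frac{-6 - 3}{4} - \frac{103}{\left(- \frac{1}{7}\right) \left(-11\right) \left(1 - 11\right)}\right) + \frac{17}{-313} = - 282 \left(\left(-6 - 3\right) \frac{1}{4} - \frac{103}{\left(- \frac{1}{7}\right) \left(-11\right) \left(-10\right)}\right) + 17 \left(- \frac{1}{313}\right) = - 282 \left(\left(-9\right) \frac{1}{4} - \frac{103}{- \frac{110}{7}}\right) - \frac{17}{313} = - 282 \left(- \frac{9}{4} - - \frac{721}{110}\right) - \frac{17}{313} = - 282 \left(- \frac{9}{4} + \frac{721}{110}\right) - \frac{17}{313} = \left(-282\right) \frac{947}{220} - \frac{17}{313} = - \frac{133527}{110} - \frac{17}{313} = - \frac{41795821}{34430}$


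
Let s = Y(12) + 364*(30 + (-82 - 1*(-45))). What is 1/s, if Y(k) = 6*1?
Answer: -1/2542 ≈ -0.00039339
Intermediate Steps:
Y(k) = 6
s = -2542 (s = 6 + 364*(30 + (-82 - 1*(-45))) = 6 + 364*(30 + (-82 + 45)) = 6 + 364*(30 - 37) = 6 + 364*(-7) = 6 - 2548 = -2542)
1/s = 1/(-2542) = -1/2542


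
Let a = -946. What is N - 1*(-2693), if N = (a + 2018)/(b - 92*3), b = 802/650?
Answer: 240133807/89299 ≈ 2689.1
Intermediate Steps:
b = 401/325 (b = 802*(1/650) = 401/325 ≈ 1.2338)
N = -348400/89299 (N = (-946 + 2018)/(401/325 - 92*3) = 1072/(401/325 - 276) = 1072/(-89299/325) = 1072*(-325/89299) = -348400/89299 ≈ -3.9015)
N - 1*(-2693) = -348400/89299 - 1*(-2693) = -348400/89299 + 2693 = 240133807/89299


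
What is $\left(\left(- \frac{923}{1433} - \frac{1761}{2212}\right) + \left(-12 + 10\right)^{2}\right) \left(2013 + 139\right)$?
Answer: $\frac{4365329310}{792449} \approx 5508.7$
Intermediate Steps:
$\left(\left(- \frac{923}{1433} - \frac{1761}{2212}\right) + \left(-12 + 10\right)^{2}\right) \left(2013 + 139\right) = \left(\left(\left(-923\right) \frac{1}{1433} - \frac{1761}{2212}\right) + \left(-2\right)^{2}\right) 2152 = \left(\left(- \frac{923}{1433} - \frac{1761}{2212}\right) + 4\right) 2152 = \left(- \frac{4565189}{3169796} + 4\right) 2152 = \frac{8113995}{3169796} \cdot 2152 = \frac{4365329310}{792449}$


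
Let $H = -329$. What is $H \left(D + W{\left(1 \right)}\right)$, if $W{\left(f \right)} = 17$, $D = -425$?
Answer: $134232$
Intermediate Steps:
$H \left(D + W{\left(1 \right)}\right) = - 329 \left(-425 + 17\right) = \left(-329\right) \left(-408\right) = 134232$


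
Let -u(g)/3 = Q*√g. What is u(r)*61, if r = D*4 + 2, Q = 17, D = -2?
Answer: -3111*I*√6 ≈ -7620.4*I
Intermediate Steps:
r = -6 (r = -2*4 + 2 = -8 + 2 = -6)
u(g) = -51*√g
u(r)*61 = -51*I*√6*61 = -3111*I*√6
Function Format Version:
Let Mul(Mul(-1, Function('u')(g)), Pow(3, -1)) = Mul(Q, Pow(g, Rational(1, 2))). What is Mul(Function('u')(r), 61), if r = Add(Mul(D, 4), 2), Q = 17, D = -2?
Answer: Mul(-3111, I, Pow(6, Rational(1, 2))) ≈ Mul(-7620.4, I)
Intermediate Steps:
r = -6 (r = Add(Mul(-2, 4), 2) = Add(-8, 2) = -6)
Function('u')(g) = Mul(-51, Pow(g, Rational(1, 2))) (Function('u')(g) = Mul(-3, Mul(17, Pow(g, Rational(1, 2)))) = Mul(-51, Pow(g, Rational(1, 2))))
Mul(Function('u')(r), 61) = Mul(Mul(-51, Pow(-6, Rational(1, 2))), 61) = Mul(Mul(-51, Mul(I, Pow(6, Rational(1, 2)))), 61) = Mul(Mul(-51, I, Pow(6, Rational(1, 2))), 61) = Mul(-3111, I, Pow(6, Rational(1, 2)))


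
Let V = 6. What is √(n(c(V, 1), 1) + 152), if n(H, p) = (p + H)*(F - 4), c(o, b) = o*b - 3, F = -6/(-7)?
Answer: 4*√427/7 ≈ 11.808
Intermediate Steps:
F = 6/7 (F = -6*(-⅐) = 6/7 ≈ 0.85714)
c(o, b) = -3 + b*o (c(o, b) = b*o - 3 = -3 + b*o)
n(H, p) = -22*H/7 - 22*p/7 (n(H, p) = (p + H)*(6/7 - 4) = (H + p)*(-22/7) = -22*H/7 - 22*p/7)
√(n(c(V, 1), 1) + 152) = √((-22*(-3 + 1*6)/7 - 22/7*1) + 152) = √((-22*(-3 + 6)/7 - 22/7) + 152) = √((-22/7*3 - 22/7) + 152) = √((-66/7 - 22/7) + 152) = √(-88/7 + 152) = √(976/7) = 4*√427/7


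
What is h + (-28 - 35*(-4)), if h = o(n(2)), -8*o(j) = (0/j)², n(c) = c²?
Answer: 112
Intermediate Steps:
o(j) = 0 (o(j) = -(0/j)²/8 = -⅛*0² = -⅛*0 = 0)
h = 0
h + (-28 - 35*(-4)) = 0 + (-28 - 35*(-4)) = 0 + (-28 + 140) = 0 + 112 = 112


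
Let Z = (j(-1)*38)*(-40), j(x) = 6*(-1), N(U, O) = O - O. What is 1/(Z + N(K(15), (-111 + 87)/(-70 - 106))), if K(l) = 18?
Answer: 1/9120 ≈ 0.00010965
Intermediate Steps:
N(U, O) = 0
j(x) = -6
Z = 9120 (Z = -6*38*(-40) = -228*(-40) = 9120)
1/(Z + N(K(15), (-111 + 87)/(-70 - 106))) = 1/(9120 + 0) = 1/9120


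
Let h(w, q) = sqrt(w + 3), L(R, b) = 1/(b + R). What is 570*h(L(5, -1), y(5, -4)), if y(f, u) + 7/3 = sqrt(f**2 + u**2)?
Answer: 285*sqrt(13) ≈ 1027.6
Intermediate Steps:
y(f, u) = -7/3 + sqrt(f**2 + u**2)
L(R, b) = 1/(R + b)
h(w, q) = sqrt(3 + w)
570*h(L(5, -1), y(5, -4)) = 570*sqrt(3 + 1/(5 - 1)) = 570*sqrt(3 + 1/4) = 570*sqrt(13/4) = 570*(sqrt(13)/2) = 285*sqrt(13)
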